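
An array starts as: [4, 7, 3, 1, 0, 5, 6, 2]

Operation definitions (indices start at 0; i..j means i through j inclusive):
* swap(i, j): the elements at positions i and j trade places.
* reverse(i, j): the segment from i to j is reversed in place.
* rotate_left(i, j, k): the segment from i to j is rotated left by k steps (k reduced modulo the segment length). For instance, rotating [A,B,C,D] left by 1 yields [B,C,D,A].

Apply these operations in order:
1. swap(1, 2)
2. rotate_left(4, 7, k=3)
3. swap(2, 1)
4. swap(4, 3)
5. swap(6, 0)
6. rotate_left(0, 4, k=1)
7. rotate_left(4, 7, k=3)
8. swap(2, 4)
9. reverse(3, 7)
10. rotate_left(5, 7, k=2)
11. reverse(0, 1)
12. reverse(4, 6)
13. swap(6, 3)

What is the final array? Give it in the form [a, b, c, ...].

Answer: [3, 7, 6, 0, 5, 1, 4, 2]

Derivation:
After 1 (swap(1, 2)): [4, 3, 7, 1, 0, 5, 6, 2]
After 2 (rotate_left(4, 7, k=3)): [4, 3, 7, 1, 2, 0, 5, 6]
After 3 (swap(2, 1)): [4, 7, 3, 1, 2, 0, 5, 6]
After 4 (swap(4, 3)): [4, 7, 3, 2, 1, 0, 5, 6]
After 5 (swap(6, 0)): [5, 7, 3, 2, 1, 0, 4, 6]
After 6 (rotate_left(0, 4, k=1)): [7, 3, 2, 1, 5, 0, 4, 6]
After 7 (rotate_left(4, 7, k=3)): [7, 3, 2, 1, 6, 5, 0, 4]
After 8 (swap(2, 4)): [7, 3, 6, 1, 2, 5, 0, 4]
After 9 (reverse(3, 7)): [7, 3, 6, 4, 0, 5, 2, 1]
After 10 (rotate_left(5, 7, k=2)): [7, 3, 6, 4, 0, 1, 5, 2]
After 11 (reverse(0, 1)): [3, 7, 6, 4, 0, 1, 5, 2]
After 12 (reverse(4, 6)): [3, 7, 6, 4, 5, 1, 0, 2]
After 13 (swap(6, 3)): [3, 7, 6, 0, 5, 1, 4, 2]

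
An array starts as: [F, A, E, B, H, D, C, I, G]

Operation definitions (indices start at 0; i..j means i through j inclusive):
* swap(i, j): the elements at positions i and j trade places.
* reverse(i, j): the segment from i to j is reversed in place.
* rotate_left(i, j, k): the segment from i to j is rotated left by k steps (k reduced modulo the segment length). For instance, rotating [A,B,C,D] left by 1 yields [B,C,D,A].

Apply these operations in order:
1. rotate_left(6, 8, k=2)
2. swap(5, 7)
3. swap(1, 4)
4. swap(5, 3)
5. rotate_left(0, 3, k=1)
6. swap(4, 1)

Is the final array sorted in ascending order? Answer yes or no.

Answer: no

Derivation:
After 1 (rotate_left(6, 8, k=2)): [F, A, E, B, H, D, G, C, I]
After 2 (swap(5, 7)): [F, A, E, B, H, C, G, D, I]
After 3 (swap(1, 4)): [F, H, E, B, A, C, G, D, I]
After 4 (swap(5, 3)): [F, H, E, C, A, B, G, D, I]
After 5 (rotate_left(0, 3, k=1)): [H, E, C, F, A, B, G, D, I]
After 6 (swap(4, 1)): [H, A, C, F, E, B, G, D, I]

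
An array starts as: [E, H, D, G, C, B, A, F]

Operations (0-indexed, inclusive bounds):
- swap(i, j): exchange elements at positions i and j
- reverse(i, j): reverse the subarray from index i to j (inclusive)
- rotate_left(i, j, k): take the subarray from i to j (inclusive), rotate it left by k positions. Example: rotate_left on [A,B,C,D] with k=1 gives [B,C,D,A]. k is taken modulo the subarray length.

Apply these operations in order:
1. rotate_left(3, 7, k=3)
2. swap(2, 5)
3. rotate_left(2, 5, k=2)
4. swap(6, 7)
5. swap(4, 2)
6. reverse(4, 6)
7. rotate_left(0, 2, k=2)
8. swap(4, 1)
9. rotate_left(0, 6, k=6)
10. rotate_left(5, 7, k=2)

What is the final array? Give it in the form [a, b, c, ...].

Answer: [F, G, B, H, D, C, E, A]

Derivation:
After 1 (rotate_left(3, 7, k=3)): [E, H, D, A, F, G, C, B]
After 2 (swap(2, 5)): [E, H, G, A, F, D, C, B]
After 3 (rotate_left(2, 5, k=2)): [E, H, F, D, G, A, C, B]
After 4 (swap(6, 7)): [E, H, F, D, G, A, B, C]
After 5 (swap(4, 2)): [E, H, G, D, F, A, B, C]
After 6 (reverse(4, 6)): [E, H, G, D, B, A, F, C]
After 7 (rotate_left(0, 2, k=2)): [G, E, H, D, B, A, F, C]
After 8 (swap(4, 1)): [G, B, H, D, E, A, F, C]
After 9 (rotate_left(0, 6, k=6)): [F, G, B, H, D, E, A, C]
After 10 (rotate_left(5, 7, k=2)): [F, G, B, H, D, C, E, A]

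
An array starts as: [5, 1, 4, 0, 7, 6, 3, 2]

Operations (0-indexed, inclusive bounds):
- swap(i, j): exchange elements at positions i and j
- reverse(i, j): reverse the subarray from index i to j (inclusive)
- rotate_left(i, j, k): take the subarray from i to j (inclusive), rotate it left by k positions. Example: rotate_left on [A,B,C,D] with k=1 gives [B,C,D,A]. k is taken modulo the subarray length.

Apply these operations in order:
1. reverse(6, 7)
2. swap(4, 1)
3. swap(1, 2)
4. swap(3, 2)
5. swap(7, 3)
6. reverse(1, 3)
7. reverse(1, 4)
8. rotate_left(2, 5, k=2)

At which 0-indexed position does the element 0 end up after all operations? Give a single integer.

Answer: 5

Derivation:
After 1 (reverse(6, 7)): [5, 1, 4, 0, 7, 6, 2, 3]
After 2 (swap(4, 1)): [5, 7, 4, 0, 1, 6, 2, 3]
After 3 (swap(1, 2)): [5, 4, 7, 0, 1, 6, 2, 3]
After 4 (swap(3, 2)): [5, 4, 0, 7, 1, 6, 2, 3]
After 5 (swap(7, 3)): [5, 4, 0, 3, 1, 6, 2, 7]
After 6 (reverse(1, 3)): [5, 3, 0, 4, 1, 6, 2, 7]
After 7 (reverse(1, 4)): [5, 1, 4, 0, 3, 6, 2, 7]
After 8 (rotate_left(2, 5, k=2)): [5, 1, 3, 6, 4, 0, 2, 7]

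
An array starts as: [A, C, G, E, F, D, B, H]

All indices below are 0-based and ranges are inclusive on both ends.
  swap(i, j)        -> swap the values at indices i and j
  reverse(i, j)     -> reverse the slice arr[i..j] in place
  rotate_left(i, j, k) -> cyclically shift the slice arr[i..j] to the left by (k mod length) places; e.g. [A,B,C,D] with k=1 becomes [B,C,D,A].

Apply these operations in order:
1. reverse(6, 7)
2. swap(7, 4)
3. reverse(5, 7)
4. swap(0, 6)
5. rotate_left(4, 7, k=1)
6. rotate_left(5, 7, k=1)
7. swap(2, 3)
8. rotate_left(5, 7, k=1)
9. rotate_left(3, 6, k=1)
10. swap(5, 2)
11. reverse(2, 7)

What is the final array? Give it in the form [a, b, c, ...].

Answer: [H, C, D, G, E, B, F, A]

Derivation:
After 1 (reverse(6, 7)): [A, C, G, E, F, D, H, B]
After 2 (swap(7, 4)): [A, C, G, E, B, D, H, F]
After 3 (reverse(5, 7)): [A, C, G, E, B, F, H, D]
After 4 (swap(0, 6)): [H, C, G, E, B, F, A, D]
After 5 (rotate_left(4, 7, k=1)): [H, C, G, E, F, A, D, B]
After 6 (rotate_left(5, 7, k=1)): [H, C, G, E, F, D, B, A]
After 7 (swap(2, 3)): [H, C, E, G, F, D, B, A]
After 8 (rotate_left(5, 7, k=1)): [H, C, E, G, F, B, A, D]
After 9 (rotate_left(3, 6, k=1)): [H, C, E, F, B, A, G, D]
After 10 (swap(5, 2)): [H, C, A, F, B, E, G, D]
After 11 (reverse(2, 7)): [H, C, D, G, E, B, F, A]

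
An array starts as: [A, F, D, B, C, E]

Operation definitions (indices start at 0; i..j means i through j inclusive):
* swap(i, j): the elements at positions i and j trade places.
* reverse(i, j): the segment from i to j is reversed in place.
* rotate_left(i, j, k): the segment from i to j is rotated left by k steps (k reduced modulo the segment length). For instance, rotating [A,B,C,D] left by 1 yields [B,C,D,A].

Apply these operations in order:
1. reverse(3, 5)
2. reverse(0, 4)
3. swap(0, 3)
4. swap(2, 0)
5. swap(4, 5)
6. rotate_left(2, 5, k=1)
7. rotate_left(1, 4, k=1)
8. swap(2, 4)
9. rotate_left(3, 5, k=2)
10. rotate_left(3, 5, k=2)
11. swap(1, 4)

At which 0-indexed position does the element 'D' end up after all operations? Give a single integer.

After 1 (reverse(3, 5)): [A, F, D, E, C, B]
After 2 (reverse(0, 4)): [C, E, D, F, A, B]
After 3 (swap(0, 3)): [F, E, D, C, A, B]
After 4 (swap(2, 0)): [D, E, F, C, A, B]
After 5 (swap(4, 5)): [D, E, F, C, B, A]
After 6 (rotate_left(2, 5, k=1)): [D, E, C, B, A, F]
After 7 (rotate_left(1, 4, k=1)): [D, C, B, A, E, F]
After 8 (swap(2, 4)): [D, C, E, A, B, F]
After 9 (rotate_left(3, 5, k=2)): [D, C, E, F, A, B]
After 10 (rotate_left(3, 5, k=2)): [D, C, E, B, F, A]
After 11 (swap(1, 4)): [D, F, E, B, C, A]

Answer: 0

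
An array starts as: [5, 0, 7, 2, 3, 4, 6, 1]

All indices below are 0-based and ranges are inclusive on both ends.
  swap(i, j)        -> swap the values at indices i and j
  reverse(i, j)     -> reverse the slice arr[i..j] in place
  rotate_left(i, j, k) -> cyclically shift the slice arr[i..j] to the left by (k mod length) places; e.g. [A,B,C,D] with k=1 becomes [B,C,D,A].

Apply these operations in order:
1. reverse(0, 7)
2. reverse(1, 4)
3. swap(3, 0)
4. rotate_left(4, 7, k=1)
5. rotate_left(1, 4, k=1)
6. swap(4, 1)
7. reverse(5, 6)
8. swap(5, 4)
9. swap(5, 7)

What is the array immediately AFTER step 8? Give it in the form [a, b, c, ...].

After 1 (reverse(0, 7)): [1, 6, 4, 3, 2, 7, 0, 5]
After 2 (reverse(1, 4)): [1, 2, 3, 4, 6, 7, 0, 5]
After 3 (swap(3, 0)): [4, 2, 3, 1, 6, 7, 0, 5]
After 4 (rotate_left(4, 7, k=1)): [4, 2, 3, 1, 7, 0, 5, 6]
After 5 (rotate_left(1, 4, k=1)): [4, 3, 1, 7, 2, 0, 5, 6]
After 6 (swap(4, 1)): [4, 2, 1, 7, 3, 0, 5, 6]
After 7 (reverse(5, 6)): [4, 2, 1, 7, 3, 5, 0, 6]
After 8 (swap(5, 4)): [4, 2, 1, 7, 5, 3, 0, 6]

Answer: [4, 2, 1, 7, 5, 3, 0, 6]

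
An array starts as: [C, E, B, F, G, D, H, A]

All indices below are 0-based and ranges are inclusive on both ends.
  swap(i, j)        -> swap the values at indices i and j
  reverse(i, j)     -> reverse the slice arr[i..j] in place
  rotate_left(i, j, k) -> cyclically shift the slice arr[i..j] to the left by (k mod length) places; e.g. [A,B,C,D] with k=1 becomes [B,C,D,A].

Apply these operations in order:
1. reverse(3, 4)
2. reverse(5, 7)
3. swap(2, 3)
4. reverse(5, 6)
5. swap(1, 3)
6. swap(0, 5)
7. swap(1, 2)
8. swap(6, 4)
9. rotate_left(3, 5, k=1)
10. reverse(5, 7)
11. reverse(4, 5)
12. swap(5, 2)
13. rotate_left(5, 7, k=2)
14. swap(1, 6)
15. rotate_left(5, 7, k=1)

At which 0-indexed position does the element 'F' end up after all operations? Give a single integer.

After 1 (reverse(3, 4)): [C, E, B, G, F, D, H, A]
After 2 (reverse(5, 7)): [C, E, B, G, F, A, H, D]
After 3 (swap(2, 3)): [C, E, G, B, F, A, H, D]
After 4 (reverse(5, 6)): [C, E, G, B, F, H, A, D]
After 5 (swap(1, 3)): [C, B, G, E, F, H, A, D]
After 6 (swap(0, 5)): [H, B, G, E, F, C, A, D]
After 7 (swap(1, 2)): [H, G, B, E, F, C, A, D]
After 8 (swap(6, 4)): [H, G, B, E, A, C, F, D]
After 9 (rotate_left(3, 5, k=1)): [H, G, B, A, C, E, F, D]
After 10 (reverse(5, 7)): [H, G, B, A, C, D, F, E]
After 11 (reverse(4, 5)): [H, G, B, A, D, C, F, E]
After 12 (swap(5, 2)): [H, G, C, A, D, B, F, E]
After 13 (rotate_left(5, 7, k=2)): [H, G, C, A, D, E, B, F]
After 14 (swap(1, 6)): [H, B, C, A, D, E, G, F]
After 15 (rotate_left(5, 7, k=1)): [H, B, C, A, D, G, F, E]

Answer: 6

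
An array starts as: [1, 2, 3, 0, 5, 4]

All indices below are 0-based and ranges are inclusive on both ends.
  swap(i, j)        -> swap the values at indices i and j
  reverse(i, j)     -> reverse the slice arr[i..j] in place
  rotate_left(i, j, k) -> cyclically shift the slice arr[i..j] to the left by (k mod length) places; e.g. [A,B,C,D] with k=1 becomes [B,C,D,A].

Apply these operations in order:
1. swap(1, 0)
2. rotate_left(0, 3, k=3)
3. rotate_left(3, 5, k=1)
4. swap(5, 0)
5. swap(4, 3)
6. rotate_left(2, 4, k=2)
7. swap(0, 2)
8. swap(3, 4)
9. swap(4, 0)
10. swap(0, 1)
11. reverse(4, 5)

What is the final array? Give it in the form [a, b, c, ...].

After 1 (swap(1, 0)): [2, 1, 3, 0, 5, 4]
After 2 (rotate_left(0, 3, k=3)): [0, 2, 1, 3, 5, 4]
After 3 (rotate_left(3, 5, k=1)): [0, 2, 1, 5, 4, 3]
After 4 (swap(5, 0)): [3, 2, 1, 5, 4, 0]
After 5 (swap(4, 3)): [3, 2, 1, 4, 5, 0]
After 6 (rotate_left(2, 4, k=2)): [3, 2, 5, 1, 4, 0]
After 7 (swap(0, 2)): [5, 2, 3, 1, 4, 0]
After 8 (swap(3, 4)): [5, 2, 3, 4, 1, 0]
After 9 (swap(4, 0)): [1, 2, 3, 4, 5, 0]
After 10 (swap(0, 1)): [2, 1, 3, 4, 5, 0]
After 11 (reverse(4, 5)): [2, 1, 3, 4, 0, 5]

Answer: [2, 1, 3, 4, 0, 5]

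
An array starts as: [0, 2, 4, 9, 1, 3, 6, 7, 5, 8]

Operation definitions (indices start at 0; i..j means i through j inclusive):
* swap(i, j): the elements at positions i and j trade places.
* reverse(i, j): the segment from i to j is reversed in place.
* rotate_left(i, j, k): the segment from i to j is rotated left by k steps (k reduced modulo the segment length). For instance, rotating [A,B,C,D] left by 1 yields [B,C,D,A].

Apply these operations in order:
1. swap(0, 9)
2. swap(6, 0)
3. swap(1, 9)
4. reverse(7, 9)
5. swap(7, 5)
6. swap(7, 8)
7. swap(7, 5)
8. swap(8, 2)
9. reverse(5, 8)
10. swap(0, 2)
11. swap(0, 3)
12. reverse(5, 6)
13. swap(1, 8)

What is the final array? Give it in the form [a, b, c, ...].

After 1 (swap(0, 9)): [8, 2, 4, 9, 1, 3, 6, 7, 5, 0]
After 2 (swap(6, 0)): [6, 2, 4, 9, 1, 3, 8, 7, 5, 0]
After 3 (swap(1, 9)): [6, 0, 4, 9, 1, 3, 8, 7, 5, 2]
After 4 (reverse(7, 9)): [6, 0, 4, 9, 1, 3, 8, 2, 5, 7]
After 5 (swap(7, 5)): [6, 0, 4, 9, 1, 2, 8, 3, 5, 7]
After 6 (swap(7, 8)): [6, 0, 4, 9, 1, 2, 8, 5, 3, 7]
After 7 (swap(7, 5)): [6, 0, 4, 9, 1, 5, 8, 2, 3, 7]
After 8 (swap(8, 2)): [6, 0, 3, 9, 1, 5, 8, 2, 4, 7]
After 9 (reverse(5, 8)): [6, 0, 3, 9, 1, 4, 2, 8, 5, 7]
After 10 (swap(0, 2)): [3, 0, 6, 9, 1, 4, 2, 8, 5, 7]
After 11 (swap(0, 3)): [9, 0, 6, 3, 1, 4, 2, 8, 5, 7]
After 12 (reverse(5, 6)): [9, 0, 6, 3, 1, 2, 4, 8, 5, 7]
After 13 (swap(1, 8)): [9, 5, 6, 3, 1, 2, 4, 8, 0, 7]

Answer: [9, 5, 6, 3, 1, 2, 4, 8, 0, 7]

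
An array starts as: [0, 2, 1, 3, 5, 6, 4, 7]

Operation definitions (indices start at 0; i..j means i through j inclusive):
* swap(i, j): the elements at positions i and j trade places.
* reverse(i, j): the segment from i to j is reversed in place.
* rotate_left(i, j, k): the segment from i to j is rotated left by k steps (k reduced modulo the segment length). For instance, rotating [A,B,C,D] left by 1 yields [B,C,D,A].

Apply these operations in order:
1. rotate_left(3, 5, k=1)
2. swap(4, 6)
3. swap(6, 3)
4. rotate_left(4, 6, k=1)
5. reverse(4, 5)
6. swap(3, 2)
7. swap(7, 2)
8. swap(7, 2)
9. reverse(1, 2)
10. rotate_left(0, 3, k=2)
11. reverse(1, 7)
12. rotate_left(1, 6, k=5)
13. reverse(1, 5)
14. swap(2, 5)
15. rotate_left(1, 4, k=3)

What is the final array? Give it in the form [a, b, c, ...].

Answer: [2, 7, 5, 0, 4, 3, 6, 1]

Derivation:
After 1 (rotate_left(3, 5, k=1)): [0, 2, 1, 5, 6, 3, 4, 7]
After 2 (swap(4, 6)): [0, 2, 1, 5, 4, 3, 6, 7]
After 3 (swap(6, 3)): [0, 2, 1, 6, 4, 3, 5, 7]
After 4 (rotate_left(4, 6, k=1)): [0, 2, 1, 6, 3, 5, 4, 7]
After 5 (reverse(4, 5)): [0, 2, 1, 6, 5, 3, 4, 7]
After 6 (swap(3, 2)): [0, 2, 6, 1, 5, 3, 4, 7]
After 7 (swap(7, 2)): [0, 2, 7, 1, 5, 3, 4, 6]
After 8 (swap(7, 2)): [0, 2, 6, 1, 5, 3, 4, 7]
After 9 (reverse(1, 2)): [0, 6, 2, 1, 5, 3, 4, 7]
After 10 (rotate_left(0, 3, k=2)): [2, 1, 0, 6, 5, 3, 4, 7]
After 11 (reverse(1, 7)): [2, 7, 4, 3, 5, 6, 0, 1]
After 12 (rotate_left(1, 6, k=5)): [2, 0, 7, 4, 3, 5, 6, 1]
After 13 (reverse(1, 5)): [2, 5, 3, 4, 7, 0, 6, 1]
After 14 (swap(2, 5)): [2, 5, 0, 4, 7, 3, 6, 1]
After 15 (rotate_left(1, 4, k=3)): [2, 7, 5, 0, 4, 3, 6, 1]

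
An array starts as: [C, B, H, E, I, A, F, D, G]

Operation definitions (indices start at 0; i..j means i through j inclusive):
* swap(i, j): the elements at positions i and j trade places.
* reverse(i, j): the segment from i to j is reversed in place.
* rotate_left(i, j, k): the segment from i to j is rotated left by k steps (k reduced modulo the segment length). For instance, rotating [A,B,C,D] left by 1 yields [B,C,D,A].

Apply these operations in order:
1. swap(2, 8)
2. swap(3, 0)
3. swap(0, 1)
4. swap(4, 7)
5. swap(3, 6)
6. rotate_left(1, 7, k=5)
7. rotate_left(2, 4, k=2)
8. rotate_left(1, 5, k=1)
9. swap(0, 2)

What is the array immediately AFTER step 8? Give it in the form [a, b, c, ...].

Answer: [B, G, I, E, F, C, D, A, H]

Derivation:
After 1 (swap(2, 8)): [C, B, G, E, I, A, F, D, H]
After 2 (swap(3, 0)): [E, B, G, C, I, A, F, D, H]
After 3 (swap(0, 1)): [B, E, G, C, I, A, F, D, H]
After 4 (swap(4, 7)): [B, E, G, C, D, A, F, I, H]
After 5 (swap(3, 6)): [B, E, G, F, D, A, C, I, H]
After 6 (rotate_left(1, 7, k=5)): [B, C, I, E, G, F, D, A, H]
After 7 (rotate_left(2, 4, k=2)): [B, C, G, I, E, F, D, A, H]
After 8 (rotate_left(1, 5, k=1)): [B, G, I, E, F, C, D, A, H]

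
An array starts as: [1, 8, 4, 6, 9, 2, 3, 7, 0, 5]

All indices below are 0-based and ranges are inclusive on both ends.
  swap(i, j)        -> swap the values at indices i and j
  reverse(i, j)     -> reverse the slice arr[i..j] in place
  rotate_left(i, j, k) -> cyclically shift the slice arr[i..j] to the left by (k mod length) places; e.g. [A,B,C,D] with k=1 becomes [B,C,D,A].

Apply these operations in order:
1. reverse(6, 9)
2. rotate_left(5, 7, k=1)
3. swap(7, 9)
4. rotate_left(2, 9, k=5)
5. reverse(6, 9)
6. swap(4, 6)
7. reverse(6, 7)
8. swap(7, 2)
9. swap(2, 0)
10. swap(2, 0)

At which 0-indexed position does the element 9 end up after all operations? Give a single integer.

After 1 (reverse(6, 9)): [1, 8, 4, 6, 9, 2, 5, 0, 7, 3]
After 2 (rotate_left(5, 7, k=1)): [1, 8, 4, 6, 9, 5, 0, 2, 7, 3]
After 3 (swap(7, 9)): [1, 8, 4, 6, 9, 5, 0, 3, 7, 2]
After 4 (rotate_left(2, 9, k=5)): [1, 8, 3, 7, 2, 4, 6, 9, 5, 0]
After 5 (reverse(6, 9)): [1, 8, 3, 7, 2, 4, 0, 5, 9, 6]
After 6 (swap(4, 6)): [1, 8, 3, 7, 0, 4, 2, 5, 9, 6]
After 7 (reverse(6, 7)): [1, 8, 3, 7, 0, 4, 5, 2, 9, 6]
After 8 (swap(7, 2)): [1, 8, 2, 7, 0, 4, 5, 3, 9, 6]
After 9 (swap(2, 0)): [2, 8, 1, 7, 0, 4, 5, 3, 9, 6]
After 10 (swap(2, 0)): [1, 8, 2, 7, 0, 4, 5, 3, 9, 6]

Answer: 8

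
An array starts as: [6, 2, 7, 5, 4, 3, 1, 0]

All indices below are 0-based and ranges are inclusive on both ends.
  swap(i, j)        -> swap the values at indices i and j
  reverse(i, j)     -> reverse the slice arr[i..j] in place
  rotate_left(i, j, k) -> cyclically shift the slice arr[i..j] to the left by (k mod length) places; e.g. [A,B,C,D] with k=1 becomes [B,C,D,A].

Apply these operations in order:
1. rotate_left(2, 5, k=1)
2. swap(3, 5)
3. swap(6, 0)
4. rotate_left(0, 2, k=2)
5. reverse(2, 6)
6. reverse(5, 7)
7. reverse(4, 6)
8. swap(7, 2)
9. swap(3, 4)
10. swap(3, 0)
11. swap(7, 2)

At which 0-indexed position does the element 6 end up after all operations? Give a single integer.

Answer: 2

Derivation:
After 1 (rotate_left(2, 5, k=1)): [6, 2, 5, 4, 3, 7, 1, 0]
After 2 (swap(3, 5)): [6, 2, 5, 7, 3, 4, 1, 0]
After 3 (swap(6, 0)): [1, 2, 5, 7, 3, 4, 6, 0]
After 4 (rotate_left(0, 2, k=2)): [5, 1, 2, 7, 3, 4, 6, 0]
After 5 (reverse(2, 6)): [5, 1, 6, 4, 3, 7, 2, 0]
After 6 (reverse(5, 7)): [5, 1, 6, 4, 3, 0, 2, 7]
After 7 (reverse(4, 6)): [5, 1, 6, 4, 2, 0, 3, 7]
After 8 (swap(7, 2)): [5, 1, 7, 4, 2, 0, 3, 6]
After 9 (swap(3, 4)): [5, 1, 7, 2, 4, 0, 3, 6]
After 10 (swap(3, 0)): [2, 1, 7, 5, 4, 0, 3, 6]
After 11 (swap(7, 2)): [2, 1, 6, 5, 4, 0, 3, 7]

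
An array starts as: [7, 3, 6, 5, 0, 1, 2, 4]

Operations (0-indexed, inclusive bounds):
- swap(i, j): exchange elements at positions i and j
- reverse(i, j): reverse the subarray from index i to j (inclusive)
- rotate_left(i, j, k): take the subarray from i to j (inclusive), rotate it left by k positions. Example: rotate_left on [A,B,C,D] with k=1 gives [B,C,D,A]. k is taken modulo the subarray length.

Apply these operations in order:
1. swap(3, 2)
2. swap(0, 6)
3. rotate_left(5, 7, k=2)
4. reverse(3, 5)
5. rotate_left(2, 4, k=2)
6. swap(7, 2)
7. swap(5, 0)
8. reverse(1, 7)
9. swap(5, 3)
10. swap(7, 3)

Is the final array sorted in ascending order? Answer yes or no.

After 1 (swap(3, 2)): [7, 3, 5, 6, 0, 1, 2, 4]
After 2 (swap(0, 6)): [2, 3, 5, 6, 0, 1, 7, 4]
After 3 (rotate_left(5, 7, k=2)): [2, 3, 5, 6, 0, 4, 1, 7]
After 4 (reverse(3, 5)): [2, 3, 5, 4, 0, 6, 1, 7]
After 5 (rotate_left(2, 4, k=2)): [2, 3, 0, 5, 4, 6, 1, 7]
After 6 (swap(7, 2)): [2, 3, 7, 5, 4, 6, 1, 0]
After 7 (swap(5, 0)): [6, 3, 7, 5, 4, 2, 1, 0]
After 8 (reverse(1, 7)): [6, 0, 1, 2, 4, 5, 7, 3]
After 9 (swap(5, 3)): [6, 0, 1, 5, 4, 2, 7, 3]
After 10 (swap(7, 3)): [6, 0, 1, 3, 4, 2, 7, 5]

Answer: no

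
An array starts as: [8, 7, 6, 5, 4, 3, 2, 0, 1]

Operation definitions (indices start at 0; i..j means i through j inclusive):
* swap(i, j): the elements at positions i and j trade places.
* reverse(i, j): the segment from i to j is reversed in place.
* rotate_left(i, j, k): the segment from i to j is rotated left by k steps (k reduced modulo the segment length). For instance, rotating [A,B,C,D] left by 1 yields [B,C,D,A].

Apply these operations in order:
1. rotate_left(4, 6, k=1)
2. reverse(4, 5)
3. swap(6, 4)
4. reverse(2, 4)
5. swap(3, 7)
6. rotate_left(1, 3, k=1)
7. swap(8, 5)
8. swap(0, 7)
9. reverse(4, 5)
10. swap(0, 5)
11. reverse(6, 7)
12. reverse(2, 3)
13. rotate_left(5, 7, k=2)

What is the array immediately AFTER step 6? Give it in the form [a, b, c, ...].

Answer: [8, 4, 0, 7, 6, 3, 2, 5, 1]

Derivation:
After 1 (rotate_left(4, 6, k=1)): [8, 7, 6, 5, 3, 2, 4, 0, 1]
After 2 (reverse(4, 5)): [8, 7, 6, 5, 2, 3, 4, 0, 1]
After 3 (swap(6, 4)): [8, 7, 6, 5, 4, 3, 2, 0, 1]
After 4 (reverse(2, 4)): [8, 7, 4, 5, 6, 3, 2, 0, 1]
After 5 (swap(3, 7)): [8, 7, 4, 0, 6, 3, 2, 5, 1]
After 6 (rotate_left(1, 3, k=1)): [8, 4, 0, 7, 6, 3, 2, 5, 1]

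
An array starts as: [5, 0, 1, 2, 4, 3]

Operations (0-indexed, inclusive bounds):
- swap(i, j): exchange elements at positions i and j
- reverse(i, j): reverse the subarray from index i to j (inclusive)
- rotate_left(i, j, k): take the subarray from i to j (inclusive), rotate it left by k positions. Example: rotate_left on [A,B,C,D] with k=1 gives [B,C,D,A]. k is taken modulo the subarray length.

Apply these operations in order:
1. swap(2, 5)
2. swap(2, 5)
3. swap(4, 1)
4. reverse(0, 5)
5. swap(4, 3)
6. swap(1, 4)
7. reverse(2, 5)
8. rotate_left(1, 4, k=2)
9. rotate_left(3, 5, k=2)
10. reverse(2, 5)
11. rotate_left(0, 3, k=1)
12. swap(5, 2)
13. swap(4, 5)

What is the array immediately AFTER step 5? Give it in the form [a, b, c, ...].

After 1 (swap(2, 5)): [5, 0, 3, 2, 4, 1]
After 2 (swap(2, 5)): [5, 0, 1, 2, 4, 3]
After 3 (swap(4, 1)): [5, 4, 1, 2, 0, 3]
After 4 (reverse(0, 5)): [3, 0, 2, 1, 4, 5]
After 5 (swap(4, 3)): [3, 0, 2, 4, 1, 5]

Answer: [3, 0, 2, 4, 1, 5]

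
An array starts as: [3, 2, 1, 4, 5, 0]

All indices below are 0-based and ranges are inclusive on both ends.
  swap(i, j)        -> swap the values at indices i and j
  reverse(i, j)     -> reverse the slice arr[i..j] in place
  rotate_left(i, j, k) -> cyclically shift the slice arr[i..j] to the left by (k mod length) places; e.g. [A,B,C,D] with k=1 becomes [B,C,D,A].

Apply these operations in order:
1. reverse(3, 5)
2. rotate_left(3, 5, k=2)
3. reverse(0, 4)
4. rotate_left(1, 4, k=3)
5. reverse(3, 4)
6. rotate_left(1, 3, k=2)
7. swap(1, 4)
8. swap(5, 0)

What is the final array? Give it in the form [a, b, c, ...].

After 1 (reverse(3, 5)): [3, 2, 1, 0, 5, 4]
After 2 (rotate_left(3, 5, k=2)): [3, 2, 1, 4, 0, 5]
After 3 (reverse(0, 4)): [0, 4, 1, 2, 3, 5]
After 4 (rotate_left(1, 4, k=3)): [0, 3, 4, 1, 2, 5]
After 5 (reverse(3, 4)): [0, 3, 4, 2, 1, 5]
After 6 (rotate_left(1, 3, k=2)): [0, 2, 3, 4, 1, 5]
After 7 (swap(1, 4)): [0, 1, 3, 4, 2, 5]
After 8 (swap(5, 0)): [5, 1, 3, 4, 2, 0]

Answer: [5, 1, 3, 4, 2, 0]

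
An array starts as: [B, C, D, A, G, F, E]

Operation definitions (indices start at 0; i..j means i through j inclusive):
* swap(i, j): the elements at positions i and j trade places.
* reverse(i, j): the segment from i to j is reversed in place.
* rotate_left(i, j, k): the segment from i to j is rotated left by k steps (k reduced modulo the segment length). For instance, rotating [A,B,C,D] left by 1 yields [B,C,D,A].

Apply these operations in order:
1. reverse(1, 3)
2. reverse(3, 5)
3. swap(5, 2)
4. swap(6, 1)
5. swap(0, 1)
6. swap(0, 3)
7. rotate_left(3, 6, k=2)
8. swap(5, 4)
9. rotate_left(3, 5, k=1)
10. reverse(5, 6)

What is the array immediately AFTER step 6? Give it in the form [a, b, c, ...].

After 1 (reverse(1, 3)): [B, A, D, C, G, F, E]
After 2 (reverse(3, 5)): [B, A, D, F, G, C, E]
After 3 (swap(5, 2)): [B, A, C, F, G, D, E]
After 4 (swap(6, 1)): [B, E, C, F, G, D, A]
After 5 (swap(0, 1)): [E, B, C, F, G, D, A]
After 6 (swap(0, 3)): [F, B, C, E, G, D, A]

Answer: [F, B, C, E, G, D, A]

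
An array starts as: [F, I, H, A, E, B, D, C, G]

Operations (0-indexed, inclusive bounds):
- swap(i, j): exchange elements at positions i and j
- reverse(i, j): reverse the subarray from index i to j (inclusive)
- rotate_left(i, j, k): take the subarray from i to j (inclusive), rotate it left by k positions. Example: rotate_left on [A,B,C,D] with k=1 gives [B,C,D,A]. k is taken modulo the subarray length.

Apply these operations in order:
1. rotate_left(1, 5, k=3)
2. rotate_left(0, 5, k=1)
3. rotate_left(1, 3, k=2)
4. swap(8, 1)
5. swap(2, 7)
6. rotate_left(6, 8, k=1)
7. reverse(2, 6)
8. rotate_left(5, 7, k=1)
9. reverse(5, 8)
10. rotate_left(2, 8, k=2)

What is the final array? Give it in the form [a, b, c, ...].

After 1 (rotate_left(1, 5, k=3)): [F, E, B, I, H, A, D, C, G]
After 2 (rotate_left(0, 5, k=1)): [E, B, I, H, A, F, D, C, G]
After 3 (rotate_left(1, 3, k=2)): [E, H, B, I, A, F, D, C, G]
After 4 (swap(8, 1)): [E, G, B, I, A, F, D, C, H]
After 5 (swap(2, 7)): [E, G, C, I, A, F, D, B, H]
After 6 (rotate_left(6, 8, k=1)): [E, G, C, I, A, F, B, H, D]
After 7 (reverse(2, 6)): [E, G, B, F, A, I, C, H, D]
After 8 (rotate_left(5, 7, k=1)): [E, G, B, F, A, C, H, I, D]
After 9 (reverse(5, 8)): [E, G, B, F, A, D, I, H, C]
After 10 (rotate_left(2, 8, k=2)): [E, G, A, D, I, H, C, B, F]

Answer: [E, G, A, D, I, H, C, B, F]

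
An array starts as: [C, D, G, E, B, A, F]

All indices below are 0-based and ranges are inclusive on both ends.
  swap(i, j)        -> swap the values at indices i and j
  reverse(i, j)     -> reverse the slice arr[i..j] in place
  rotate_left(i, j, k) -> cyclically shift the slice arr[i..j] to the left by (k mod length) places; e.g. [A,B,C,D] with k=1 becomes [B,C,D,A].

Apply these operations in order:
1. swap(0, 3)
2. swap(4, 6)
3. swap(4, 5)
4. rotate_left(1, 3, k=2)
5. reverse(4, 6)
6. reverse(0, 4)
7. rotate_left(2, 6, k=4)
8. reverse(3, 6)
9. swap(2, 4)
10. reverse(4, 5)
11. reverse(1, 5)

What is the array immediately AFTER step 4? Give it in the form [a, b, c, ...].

After 1 (swap(0, 3)): [E, D, G, C, B, A, F]
After 2 (swap(4, 6)): [E, D, G, C, F, A, B]
After 3 (swap(4, 5)): [E, D, G, C, A, F, B]
After 4 (rotate_left(1, 3, k=2)): [E, C, D, G, A, F, B]

Answer: [E, C, D, G, A, F, B]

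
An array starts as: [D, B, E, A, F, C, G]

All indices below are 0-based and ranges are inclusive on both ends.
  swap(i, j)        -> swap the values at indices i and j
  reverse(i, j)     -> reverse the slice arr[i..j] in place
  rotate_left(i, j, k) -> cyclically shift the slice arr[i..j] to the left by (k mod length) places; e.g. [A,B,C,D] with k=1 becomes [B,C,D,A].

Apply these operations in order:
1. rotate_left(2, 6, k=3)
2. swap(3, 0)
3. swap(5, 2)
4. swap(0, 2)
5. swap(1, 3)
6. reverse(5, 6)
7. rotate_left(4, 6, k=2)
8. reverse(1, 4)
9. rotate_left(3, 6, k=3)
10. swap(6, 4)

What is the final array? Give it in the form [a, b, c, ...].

After 1 (rotate_left(2, 6, k=3)): [D, B, C, G, E, A, F]
After 2 (swap(3, 0)): [G, B, C, D, E, A, F]
After 3 (swap(5, 2)): [G, B, A, D, E, C, F]
After 4 (swap(0, 2)): [A, B, G, D, E, C, F]
After 5 (swap(1, 3)): [A, D, G, B, E, C, F]
After 6 (reverse(5, 6)): [A, D, G, B, E, F, C]
After 7 (rotate_left(4, 6, k=2)): [A, D, G, B, C, E, F]
After 8 (reverse(1, 4)): [A, C, B, G, D, E, F]
After 9 (rotate_left(3, 6, k=3)): [A, C, B, F, G, D, E]
After 10 (swap(6, 4)): [A, C, B, F, E, D, G]

Answer: [A, C, B, F, E, D, G]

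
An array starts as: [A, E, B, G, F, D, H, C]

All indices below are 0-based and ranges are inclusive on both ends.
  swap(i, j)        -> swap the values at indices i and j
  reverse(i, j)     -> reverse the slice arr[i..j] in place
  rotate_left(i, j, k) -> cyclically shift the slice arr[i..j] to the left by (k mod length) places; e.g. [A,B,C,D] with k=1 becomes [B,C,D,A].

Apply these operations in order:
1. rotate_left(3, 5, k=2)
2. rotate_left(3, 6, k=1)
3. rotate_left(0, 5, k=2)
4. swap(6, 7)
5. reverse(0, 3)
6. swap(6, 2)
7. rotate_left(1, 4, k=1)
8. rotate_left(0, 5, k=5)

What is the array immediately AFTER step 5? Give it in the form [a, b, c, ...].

Answer: [H, F, G, B, A, E, C, D]

Derivation:
After 1 (rotate_left(3, 5, k=2)): [A, E, B, D, G, F, H, C]
After 2 (rotate_left(3, 6, k=1)): [A, E, B, G, F, H, D, C]
After 3 (rotate_left(0, 5, k=2)): [B, G, F, H, A, E, D, C]
After 4 (swap(6, 7)): [B, G, F, H, A, E, C, D]
After 5 (reverse(0, 3)): [H, F, G, B, A, E, C, D]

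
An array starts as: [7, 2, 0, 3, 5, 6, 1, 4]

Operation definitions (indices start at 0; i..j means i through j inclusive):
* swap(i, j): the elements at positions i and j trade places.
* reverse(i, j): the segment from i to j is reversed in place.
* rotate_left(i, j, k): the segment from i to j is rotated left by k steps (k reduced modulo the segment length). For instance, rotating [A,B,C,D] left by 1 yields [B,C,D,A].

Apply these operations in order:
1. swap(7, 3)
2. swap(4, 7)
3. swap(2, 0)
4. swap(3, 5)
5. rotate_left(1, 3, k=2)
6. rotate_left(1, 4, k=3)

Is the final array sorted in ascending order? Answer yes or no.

Answer: no

Derivation:
After 1 (swap(7, 3)): [7, 2, 0, 4, 5, 6, 1, 3]
After 2 (swap(4, 7)): [7, 2, 0, 4, 3, 6, 1, 5]
After 3 (swap(2, 0)): [0, 2, 7, 4, 3, 6, 1, 5]
After 4 (swap(3, 5)): [0, 2, 7, 6, 3, 4, 1, 5]
After 5 (rotate_left(1, 3, k=2)): [0, 6, 2, 7, 3, 4, 1, 5]
After 6 (rotate_left(1, 4, k=3)): [0, 3, 6, 2, 7, 4, 1, 5]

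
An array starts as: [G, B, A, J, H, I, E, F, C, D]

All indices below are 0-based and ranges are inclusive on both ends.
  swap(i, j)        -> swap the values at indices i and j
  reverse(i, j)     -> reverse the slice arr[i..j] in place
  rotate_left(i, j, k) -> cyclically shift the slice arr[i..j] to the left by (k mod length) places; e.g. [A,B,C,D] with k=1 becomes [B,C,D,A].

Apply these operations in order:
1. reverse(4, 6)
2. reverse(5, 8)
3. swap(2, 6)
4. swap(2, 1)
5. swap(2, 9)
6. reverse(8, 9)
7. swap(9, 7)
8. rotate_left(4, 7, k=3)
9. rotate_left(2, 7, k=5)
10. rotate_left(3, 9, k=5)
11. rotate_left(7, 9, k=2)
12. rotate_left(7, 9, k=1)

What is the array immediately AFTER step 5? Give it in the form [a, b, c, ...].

After 1 (reverse(4, 6)): [G, B, A, J, E, I, H, F, C, D]
After 2 (reverse(5, 8)): [G, B, A, J, E, C, F, H, I, D]
After 3 (swap(2, 6)): [G, B, F, J, E, C, A, H, I, D]
After 4 (swap(2, 1)): [G, F, B, J, E, C, A, H, I, D]
After 5 (swap(2, 9)): [G, F, D, J, E, C, A, H, I, B]

Answer: [G, F, D, J, E, C, A, H, I, B]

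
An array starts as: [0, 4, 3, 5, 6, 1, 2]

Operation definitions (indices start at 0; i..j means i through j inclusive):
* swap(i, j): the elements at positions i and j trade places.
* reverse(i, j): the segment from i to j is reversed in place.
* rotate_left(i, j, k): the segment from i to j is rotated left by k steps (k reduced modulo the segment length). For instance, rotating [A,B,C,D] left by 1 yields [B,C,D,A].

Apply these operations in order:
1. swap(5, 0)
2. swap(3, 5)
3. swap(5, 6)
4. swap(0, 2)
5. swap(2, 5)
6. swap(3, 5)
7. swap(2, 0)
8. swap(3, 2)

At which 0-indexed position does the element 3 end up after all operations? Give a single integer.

Answer: 3

Derivation:
After 1 (swap(5, 0)): [1, 4, 3, 5, 6, 0, 2]
After 2 (swap(3, 5)): [1, 4, 3, 0, 6, 5, 2]
After 3 (swap(5, 6)): [1, 4, 3, 0, 6, 2, 5]
After 4 (swap(0, 2)): [3, 4, 1, 0, 6, 2, 5]
After 5 (swap(2, 5)): [3, 4, 2, 0, 6, 1, 5]
After 6 (swap(3, 5)): [3, 4, 2, 1, 6, 0, 5]
After 7 (swap(2, 0)): [2, 4, 3, 1, 6, 0, 5]
After 8 (swap(3, 2)): [2, 4, 1, 3, 6, 0, 5]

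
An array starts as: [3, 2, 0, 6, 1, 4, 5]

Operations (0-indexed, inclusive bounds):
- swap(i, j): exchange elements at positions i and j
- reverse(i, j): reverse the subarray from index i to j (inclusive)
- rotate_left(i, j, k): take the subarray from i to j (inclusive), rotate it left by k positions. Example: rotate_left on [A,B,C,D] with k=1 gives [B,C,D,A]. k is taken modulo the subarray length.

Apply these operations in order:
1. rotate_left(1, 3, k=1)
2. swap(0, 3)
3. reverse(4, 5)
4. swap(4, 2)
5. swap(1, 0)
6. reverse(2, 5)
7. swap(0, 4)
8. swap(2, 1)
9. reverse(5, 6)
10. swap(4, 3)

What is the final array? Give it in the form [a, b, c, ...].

After 1 (rotate_left(1, 3, k=1)): [3, 0, 6, 2, 1, 4, 5]
After 2 (swap(0, 3)): [2, 0, 6, 3, 1, 4, 5]
After 3 (reverse(4, 5)): [2, 0, 6, 3, 4, 1, 5]
After 4 (swap(4, 2)): [2, 0, 4, 3, 6, 1, 5]
After 5 (swap(1, 0)): [0, 2, 4, 3, 6, 1, 5]
After 6 (reverse(2, 5)): [0, 2, 1, 6, 3, 4, 5]
After 7 (swap(0, 4)): [3, 2, 1, 6, 0, 4, 5]
After 8 (swap(2, 1)): [3, 1, 2, 6, 0, 4, 5]
After 9 (reverse(5, 6)): [3, 1, 2, 6, 0, 5, 4]
After 10 (swap(4, 3)): [3, 1, 2, 0, 6, 5, 4]

Answer: [3, 1, 2, 0, 6, 5, 4]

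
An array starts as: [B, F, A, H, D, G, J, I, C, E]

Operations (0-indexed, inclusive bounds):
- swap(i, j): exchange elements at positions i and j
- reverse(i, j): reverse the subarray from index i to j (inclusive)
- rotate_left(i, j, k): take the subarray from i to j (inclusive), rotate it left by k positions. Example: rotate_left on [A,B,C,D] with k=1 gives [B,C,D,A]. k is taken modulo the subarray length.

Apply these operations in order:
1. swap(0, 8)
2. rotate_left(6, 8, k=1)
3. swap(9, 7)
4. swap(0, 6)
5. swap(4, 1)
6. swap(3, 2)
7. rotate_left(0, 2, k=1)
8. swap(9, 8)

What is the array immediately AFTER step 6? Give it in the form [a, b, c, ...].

After 1 (swap(0, 8)): [C, F, A, H, D, G, J, I, B, E]
After 2 (rotate_left(6, 8, k=1)): [C, F, A, H, D, G, I, B, J, E]
After 3 (swap(9, 7)): [C, F, A, H, D, G, I, E, J, B]
After 4 (swap(0, 6)): [I, F, A, H, D, G, C, E, J, B]
After 5 (swap(4, 1)): [I, D, A, H, F, G, C, E, J, B]
After 6 (swap(3, 2)): [I, D, H, A, F, G, C, E, J, B]

Answer: [I, D, H, A, F, G, C, E, J, B]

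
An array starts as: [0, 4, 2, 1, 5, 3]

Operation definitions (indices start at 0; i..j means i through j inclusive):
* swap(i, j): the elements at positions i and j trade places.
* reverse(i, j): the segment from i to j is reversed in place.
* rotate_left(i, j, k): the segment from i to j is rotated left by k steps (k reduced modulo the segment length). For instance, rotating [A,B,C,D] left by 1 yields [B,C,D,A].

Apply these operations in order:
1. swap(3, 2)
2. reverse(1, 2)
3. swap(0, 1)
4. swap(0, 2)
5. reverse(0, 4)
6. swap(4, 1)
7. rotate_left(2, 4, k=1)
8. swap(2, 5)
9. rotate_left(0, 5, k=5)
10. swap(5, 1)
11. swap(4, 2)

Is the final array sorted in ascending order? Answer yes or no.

After 1 (swap(3, 2)): [0, 4, 1, 2, 5, 3]
After 2 (reverse(1, 2)): [0, 1, 4, 2, 5, 3]
After 3 (swap(0, 1)): [1, 0, 4, 2, 5, 3]
After 4 (swap(0, 2)): [4, 0, 1, 2, 5, 3]
After 5 (reverse(0, 4)): [5, 2, 1, 0, 4, 3]
After 6 (swap(4, 1)): [5, 4, 1, 0, 2, 3]
After 7 (rotate_left(2, 4, k=1)): [5, 4, 0, 2, 1, 3]
After 8 (swap(2, 5)): [5, 4, 3, 2, 1, 0]
After 9 (rotate_left(0, 5, k=5)): [0, 5, 4, 3, 2, 1]
After 10 (swap(5, 1)): [0, 1, 4, 3, 2, 5]
After 11 (swap(4, 2)): [0, 1, 2, 3, 4, 5]

Answer: yes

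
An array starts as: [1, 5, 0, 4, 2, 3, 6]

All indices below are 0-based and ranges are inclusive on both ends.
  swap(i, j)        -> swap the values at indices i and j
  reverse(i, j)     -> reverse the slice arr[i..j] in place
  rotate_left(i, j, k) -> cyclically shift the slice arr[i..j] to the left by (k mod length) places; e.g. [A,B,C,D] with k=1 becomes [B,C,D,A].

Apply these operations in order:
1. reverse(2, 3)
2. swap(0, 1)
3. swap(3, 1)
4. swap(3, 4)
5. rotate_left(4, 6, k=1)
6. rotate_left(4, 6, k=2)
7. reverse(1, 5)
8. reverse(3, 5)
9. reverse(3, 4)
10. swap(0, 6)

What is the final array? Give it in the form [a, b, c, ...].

Answer: [6, 3, 1, 4, 0, 2, 5]

Derivation:
After 1 (reverse(2, 3)): [1, 5, 4, 0, 2, 3, 6]
After 2 (swap(0, 1)): [5, 1, 4, 0, 2, 3, 6]
After 3 (swap(3, 1)): [5, 0, 4, 1, 2, 3, 6]
After 4 (swap(3, 4)): [5, 0, 4, 2, 1, 3, 6]
After 5 (rotate_left(4, 6, k=1)): [5, 0, 4, 2, 3, 6, 1]
After 6 (rotate_left(4, 6, k=2)): [5, 0, 4, 2, 1, 3, 6]
After 7 (reverse(1, 5)): [5, 3, 1, 2, 4, 0, 6]
After 8 (reverse(3, 5)): [5, 3, 1, 0, 4, 2, 6]
After 9 (reverse(3, 4)): [5, 3, 1, 4, 0, 2, 6]
After 10 (swap(0, 6)): [6, 3, 1, 4, 0, 2, 5]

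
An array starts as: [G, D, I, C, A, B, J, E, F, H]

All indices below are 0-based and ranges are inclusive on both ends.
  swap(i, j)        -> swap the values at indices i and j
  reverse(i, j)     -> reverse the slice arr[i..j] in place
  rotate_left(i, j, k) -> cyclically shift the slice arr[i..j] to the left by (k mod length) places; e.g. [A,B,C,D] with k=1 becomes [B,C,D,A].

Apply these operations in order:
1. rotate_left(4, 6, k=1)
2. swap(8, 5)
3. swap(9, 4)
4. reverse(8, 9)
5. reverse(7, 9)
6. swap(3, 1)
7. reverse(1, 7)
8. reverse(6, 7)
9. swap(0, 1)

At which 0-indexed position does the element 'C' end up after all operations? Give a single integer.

After 1 (rotate_left(4, 6, k=1)): [G, D, I, C, B, J, A, E, F, H]
After 2 (swap(8, 5)): [G, D, I, C, B, F, A, E, J, H]
After 3 (swap(9, 4)): [G, D, I, C, H, F, A, E, J, B]
After 4 (reverse(8, 9)): [G, D, I, C, H, F, A, E, B, J]
After 5 (reverse(7, 9)): [G, D, I, C, H, F, A, J, B, E]
After 6 (swap(3, 1)): [G, C, I, D, H, F, A, J, B, E]
After 7 (reverse(1, 7)): [G, J, A, F, H, D, I, C, B, E]
After 8 (reverse(6, 7)): [G, J, A, F, H, D, C, I, B, E]
After 9 (swap(0, 1)): [J, G, A, F, H, D, C, I, B, E]

Answer: 6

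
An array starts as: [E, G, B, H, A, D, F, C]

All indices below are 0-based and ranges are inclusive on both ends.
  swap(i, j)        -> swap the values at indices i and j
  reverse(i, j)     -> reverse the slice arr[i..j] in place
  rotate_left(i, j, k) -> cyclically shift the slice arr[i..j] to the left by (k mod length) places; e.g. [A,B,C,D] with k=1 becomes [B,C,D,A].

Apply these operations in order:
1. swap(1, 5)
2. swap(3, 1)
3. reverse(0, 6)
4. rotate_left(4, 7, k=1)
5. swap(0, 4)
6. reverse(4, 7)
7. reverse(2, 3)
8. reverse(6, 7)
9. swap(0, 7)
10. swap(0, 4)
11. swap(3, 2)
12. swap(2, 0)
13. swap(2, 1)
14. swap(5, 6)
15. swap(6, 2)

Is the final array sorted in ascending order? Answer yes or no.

After 1 (swap(1, 5)): [E, D, B, H, A, G, F, C]
After 2 (swap(3, 1)): [E, H, B, D, A, G, F, C]
After 3 (reverse(0, 6)): [F, G, A, D, B, H, E, C]
After 4 (rotate_left(4, 7, k=1)): [F, G, A, D, H, E, C, B]
After 5 (swap(0, 4)): [H, G, A, D, F, E, C, B]
After 6 (reverse(4, 7)): [H, G, A, D, B, C, E, F]
After 7 (reverse(2, 3)): [H, G, D, A, B, C, E, F]
After 8 (reverse(6, 7)): [H, G, D, A, B, C, F, E]
After 9 (swap(0, 7)): [E, G, D, A, B, C, F, H]
After 10 (swap(0, 4)): [B, G, D, A, E, C, F, H]
After 11 (swap(3, 2)): [B, G, A, D, E, C, F, H]
After 12 (swap(2, 0)): [A, G, B, D, E, C, F, H]
After 13 (swap(2, 1)): [A, B, G, D, E, C, F, H]
After 14 (swap(5, 6)): [A, B, G, D, E, F, C, H]
After 15 (swap(6, 2)): [A, B, C, D, E, F, G, H]

Answer: yes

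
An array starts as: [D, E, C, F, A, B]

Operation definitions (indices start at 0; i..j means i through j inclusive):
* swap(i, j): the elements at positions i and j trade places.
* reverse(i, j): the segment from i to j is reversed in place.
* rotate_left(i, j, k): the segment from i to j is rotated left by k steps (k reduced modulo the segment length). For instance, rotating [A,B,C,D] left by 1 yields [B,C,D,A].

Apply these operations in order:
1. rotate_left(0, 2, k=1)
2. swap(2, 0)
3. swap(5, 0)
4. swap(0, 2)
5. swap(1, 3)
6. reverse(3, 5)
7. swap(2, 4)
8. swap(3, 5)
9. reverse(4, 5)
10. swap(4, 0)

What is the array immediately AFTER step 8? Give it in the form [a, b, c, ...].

After 1 (rotate_left(0, 2, k=1)): [E, C, D, F, A, B]
After 2 (swap(2, 0)): [D, C, E, F, A, B]
After 3 (swap(5, 0)): [B, C, E, F, A, D]
After 4 (swap(0, 2)): [E, C, B, F, A, D]
After 5 (swap(1, 3)): [E, F, B, C, A, D]
After 6 (reverse(3, 5)): [E, F, B, D, A, C]
After 7 (swap(2, 4)): [E, F, A, D, B, C]
After 8 (swap(3, 5)): [E, F, A, C, B, D]

Answer: [E, F, A, C, B, D]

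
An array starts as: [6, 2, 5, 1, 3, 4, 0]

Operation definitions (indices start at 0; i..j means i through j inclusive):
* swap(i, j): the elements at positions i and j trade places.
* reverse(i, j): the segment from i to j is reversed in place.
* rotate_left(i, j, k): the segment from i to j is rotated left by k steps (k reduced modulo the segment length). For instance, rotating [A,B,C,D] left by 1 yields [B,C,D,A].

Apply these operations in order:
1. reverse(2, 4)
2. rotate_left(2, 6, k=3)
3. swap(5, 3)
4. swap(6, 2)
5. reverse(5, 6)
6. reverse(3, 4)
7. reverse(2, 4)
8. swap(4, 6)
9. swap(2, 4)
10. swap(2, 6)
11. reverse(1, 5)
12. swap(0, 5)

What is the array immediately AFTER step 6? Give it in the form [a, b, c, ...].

After 1 (reverse(2, 4)): [6, 2, 3, 1, 5, 4, 0]
After 2 (rotate_left(2, 6, k=3)): [6, 2, 4, 0, 3, 1, 5]
After 3 (swap(5, 3)): [6, 2, 4, 1, 3, 0, 5]
After 4 (swap(6, 2)): [6, 2, 5, 1, 3, 0, 4]
After 5 (reverse(5, 6)): [6, 2, 5, 1, 3, 4, 0]
After 6 (reverse(3, 4)): [6, 2, 5, 3, 1, 4, 0]

Answer: [6, 2, 5, 3, 1, 4, 0]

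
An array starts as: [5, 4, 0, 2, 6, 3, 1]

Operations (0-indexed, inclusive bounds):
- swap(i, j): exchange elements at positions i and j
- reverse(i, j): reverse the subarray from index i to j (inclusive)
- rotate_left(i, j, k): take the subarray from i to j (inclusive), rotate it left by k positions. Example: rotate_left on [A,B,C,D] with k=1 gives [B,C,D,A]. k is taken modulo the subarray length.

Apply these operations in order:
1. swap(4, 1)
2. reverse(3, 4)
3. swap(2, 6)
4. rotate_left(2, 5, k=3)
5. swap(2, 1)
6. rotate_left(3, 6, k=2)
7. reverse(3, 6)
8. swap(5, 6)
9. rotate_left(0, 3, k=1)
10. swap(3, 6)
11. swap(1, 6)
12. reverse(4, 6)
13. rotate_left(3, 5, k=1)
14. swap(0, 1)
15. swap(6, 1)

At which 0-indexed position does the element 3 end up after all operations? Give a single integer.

Answer: 6

Derivation:
After 1 (swap(4, 1)): [5, 6, 0, 2, 4, 3, 1]
After 2 (reverse(3, 4)): [5, 6, 0, 4, 2, 3, 1]
After 3 (swap(2, 6)): [5, 6, 1, 4, 2, 3, 0]
After 4 (rotate_left(2, 5, k=3)): [5, 6, 3, 1, 4, 2, 0]
After 5 (swap(2, 1)): [5, 3, 6, 1, 4, 2, 0]
After 6 (rotate_left(3, 6, k=2)): [5, 3, 6, 2, 0, 1, 4]
After 7 (reverse(3, 6)): [5, 3, 6, 4, 1, 0, 2]
After 8 (swap(5, 6)): [5, 3, 6, 4, 1, 2, 0]
After 9 (rotate_left(0, 3, k=1)): [3, 6, 4, 5, 1, 2, 0]
After 10 (swap(3, 6)): [3, 6, 4, 0, 1, 2, 5]
After 11 (swap(1, 6)): [3, 5, 4, 0, 1, 2, 6]
After 12 (reverse(4, 6)): [3, 5, 4, 0, 6, 2, 1]
After 13 (rotate_left(3, 5, k=1)): [3, 5, 4, 6, 2, 0, 1]
After 14 (swap(0, 1)): [5, 3, 4, 6, 2, 0, 1]
After 15 (swap(6, 1)): [5, 1, 4, 6, 2, 0, 3]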